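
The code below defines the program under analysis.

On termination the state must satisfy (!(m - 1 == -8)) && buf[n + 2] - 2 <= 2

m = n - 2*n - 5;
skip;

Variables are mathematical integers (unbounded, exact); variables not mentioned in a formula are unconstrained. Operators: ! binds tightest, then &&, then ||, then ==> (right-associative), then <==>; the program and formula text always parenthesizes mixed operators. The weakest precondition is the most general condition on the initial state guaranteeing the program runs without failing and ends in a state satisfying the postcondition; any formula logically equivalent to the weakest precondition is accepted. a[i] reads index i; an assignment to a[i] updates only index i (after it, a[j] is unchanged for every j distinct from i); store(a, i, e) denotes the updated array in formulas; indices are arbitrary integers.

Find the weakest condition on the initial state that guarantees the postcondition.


Working backward. After the program, the postcondition (!(m - 1 == -8)) && buf[n + 2] - 2 <= 2 must hold; in canonical form it is (!(m == -7)) && buf[n + 2] <= 4.
Before skip: (!(m == -7)) && buf[n + 2] <= 4
Before m := n - 2*n - 5: (!(n == 2)) && buf[n + 2] <= 4
Answer: WP = (!(n == 2)) && buf[n + 2] <= 4


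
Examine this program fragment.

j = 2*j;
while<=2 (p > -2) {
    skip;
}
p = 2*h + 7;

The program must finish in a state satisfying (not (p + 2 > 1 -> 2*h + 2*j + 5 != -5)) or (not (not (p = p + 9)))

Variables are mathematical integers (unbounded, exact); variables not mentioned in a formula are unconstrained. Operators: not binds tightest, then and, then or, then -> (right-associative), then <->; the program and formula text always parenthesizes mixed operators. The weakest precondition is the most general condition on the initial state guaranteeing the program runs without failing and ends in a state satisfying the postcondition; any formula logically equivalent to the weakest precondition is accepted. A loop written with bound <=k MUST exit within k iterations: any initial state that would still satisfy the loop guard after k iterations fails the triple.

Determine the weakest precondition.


Working backward. After the program, the postcondition (not (p + 2 > 1 -> 2*h + 2*j + 5 != -5)) or (not (not (p = p + 9))) must hold; in canonical form it is not (p > -1 -> 2*h + 2*j != -10).
Before p := 2*h + 7: not (2*h > -8 -> 2*h + 2*j != -10)
Before the loop (bound <=2), unroll the exhaustion recursion (WP_0 = exit-now case; WP_j = one more guarded iteration, up to j = 2):
  WP_0: (not (p > -2)) and (not (2*h > -8 -> 2*h + 2*j != -10))
  WP_1: (p > -2 -> ((not (p > -2)) and (not (2*h > -8 -> 2*h + 2*j != -10)))) and ((not (p > -2)) -> (not (2*h > -8 -> 2*h + 2*j != -10)))
  WP_2: (p > -2 -> ((p > -2 -> ((not (p > -2)) and (not (2*h > -8 -> 2*h + 2*j != -10)))) and ((not (p > -2)) -> (not (2*h > -8 -> 2*h + 2*j != -10))))) and ((not (p > -2)) -> (not (2*h > -8 -> 2*h + 2*j != -10)))
So before the loop: (p > -2 -> ((p > -2 -> ((not (p > -2)) and (not (2*h > -8 -> 2*h + 2*j != -10)))) and ((not (p > -2)) -> (not (2*h > -8 -> 2*h + 2*j != -10))))) and ((not (p > -2)) -> (not (2*h > -8 -> 2*h + 2*j != -10)))
Before j := 2*j: (p > -2 -> ((p > -2 -> ((not (p > -2)) and (not (2*h > -8 -> 2*h + 4*j != -10)))) and ((not (p > -2)) -> (not (2*h > -8 -> 2*h + 4*j != -10))))) and ((not (p > -2)) -> (not (2*h > -8 -> 2*h + 4*j != -10)))
Answer: WP = (p > -2 -> ((p > -2 -> ((not (p > -2)) and (not (2*h > -8 -> 2*h + 4*j != -10)))) and ((not (p > -2)) -> (not (2*h > -8 -> 2*h + 4*j != -10))))) and ((not (p > -2)) -> (not (2*h > -8 -> 2*h + 4*j != -10)))


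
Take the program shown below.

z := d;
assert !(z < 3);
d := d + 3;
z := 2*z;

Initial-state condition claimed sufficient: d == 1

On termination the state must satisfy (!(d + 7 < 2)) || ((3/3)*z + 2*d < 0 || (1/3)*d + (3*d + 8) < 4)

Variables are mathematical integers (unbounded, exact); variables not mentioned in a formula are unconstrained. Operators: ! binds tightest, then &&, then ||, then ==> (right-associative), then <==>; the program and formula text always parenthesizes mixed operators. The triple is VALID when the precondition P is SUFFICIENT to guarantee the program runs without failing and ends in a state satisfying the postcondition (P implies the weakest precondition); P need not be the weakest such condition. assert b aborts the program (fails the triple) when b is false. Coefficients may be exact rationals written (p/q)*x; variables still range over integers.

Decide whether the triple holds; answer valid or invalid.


Working backward. After the program, the postcondition (!(d + 7 < 2)) || ((3/3)*z + 2*d < 0 || (1/3)*d + (3*d + 8) < 4) must hold; in canonical form it is (!(d < -5)) || 2*d + z < 0 || (10/3)*d < -4.
Before z := 2*z: (!(d < -5)) || 2*d + 2*z < 0 || (10/3)*d < -4
Before d := d + 3: (!(d < -8)) || 2*d + 2*z < -6 || (10/3)*d < -14
Before assert !(z < 3): (!(z < 3)) && ((!(d < -8)) || 2*d + 2*z < -6 || (10/3)*d < -14)
Before z := d: (!(d < 3)) && ((!(d < -8)) || 4*d < -6 || (10/3)*d < -14)
The weakest precondition is (!(d < 3)) && ((!(d < -8)) || 4*d < -6 || (10/3)*d < -14).
Check whether d == 1 implies it.
Countermodel: at the initial state d = 1, the precondition holds but the weakest precondition fails.
Answer: invalid


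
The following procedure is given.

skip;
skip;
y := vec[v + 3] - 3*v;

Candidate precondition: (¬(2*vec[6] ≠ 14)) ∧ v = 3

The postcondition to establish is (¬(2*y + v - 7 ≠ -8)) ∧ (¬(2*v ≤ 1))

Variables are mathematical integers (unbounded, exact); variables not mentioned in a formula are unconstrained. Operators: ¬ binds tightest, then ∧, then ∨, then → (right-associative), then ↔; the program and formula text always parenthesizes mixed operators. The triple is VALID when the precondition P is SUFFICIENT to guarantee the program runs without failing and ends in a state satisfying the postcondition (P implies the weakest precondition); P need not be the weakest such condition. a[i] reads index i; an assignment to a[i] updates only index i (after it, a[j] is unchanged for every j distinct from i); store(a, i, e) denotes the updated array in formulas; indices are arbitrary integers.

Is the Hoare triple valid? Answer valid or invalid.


Working backward. After the program, the postcondition (¬(2*y + v - 7 ≠ -8)) ∧ (¬(2*v ≤ 1)) must hold; in canonical form it is (¬(v + 2*y ≠ -1)) ∧ (¬(2*v ≤ 1)).
Before y := vec[v + 3] - 3*v: (¬(2*vec[v + 3] ≠ 5*v - 1)) ∧ (¬(2*v ≤ 1))
Before skip: (¬(2*vec[v + 3] ≠ 5*v - 1)) ∧ (¬(2*v ≤ 1))
Before skip: (¬(2*vec[v + 3] ≠ 5*v - 1)) ∧ (¬(2*v ≤ 1))
The weakest precondition is (¬(2*vec[v + 3] ≠ 5*v - 1)) ∧ (¬(2*v ≤ 1)).
Check whether (¬(2*vec[6] ≠ 14)) ∧ v = 3 implies it.
Every state satisfying the precondition satisfies the weakest precondition: the implication holds.
Answer: valid


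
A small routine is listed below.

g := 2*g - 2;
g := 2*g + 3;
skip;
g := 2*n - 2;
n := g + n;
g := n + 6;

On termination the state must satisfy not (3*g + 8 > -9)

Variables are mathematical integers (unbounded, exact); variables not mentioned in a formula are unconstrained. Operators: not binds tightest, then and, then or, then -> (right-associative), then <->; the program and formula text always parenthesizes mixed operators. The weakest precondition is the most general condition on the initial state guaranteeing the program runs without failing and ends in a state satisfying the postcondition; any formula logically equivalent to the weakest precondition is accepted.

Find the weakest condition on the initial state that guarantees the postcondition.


Working backward. After the program, the postcondition not (3*g + 8 > -9) must hold; in canonical form it is not (3*g > -17).
Before g := n + 6: not (3*n > -35)
Before n := g + n: not (3*g + 3*n > -35)
Before g := 2*n - 2: not (9*n > -29)
Before skip: not (9*n > -29)
Before g := 2*g + 3: not (9*n > -29)
Before g := 2*g - 2: not (9*n > -29)
Answer: WP = not (9*n > -29)


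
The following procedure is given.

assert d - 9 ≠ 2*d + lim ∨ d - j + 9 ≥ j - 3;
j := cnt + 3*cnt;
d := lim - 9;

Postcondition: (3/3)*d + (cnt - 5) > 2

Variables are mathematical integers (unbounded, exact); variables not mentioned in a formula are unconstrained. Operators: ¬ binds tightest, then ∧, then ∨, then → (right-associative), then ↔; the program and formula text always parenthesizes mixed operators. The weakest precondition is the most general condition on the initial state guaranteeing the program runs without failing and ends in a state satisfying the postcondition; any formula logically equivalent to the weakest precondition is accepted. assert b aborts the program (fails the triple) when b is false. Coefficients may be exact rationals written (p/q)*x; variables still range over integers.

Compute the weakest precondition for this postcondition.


Working backward. After the program, the postcondition (3/3)*d + (cnt - 5) > 2 must hold; in canonical form it is cnt + d > 7.
Before d := lim - 9: cnt + lim > 16
Before j := cnt + 3*cnt: cnt + lim > 16
Before assert d - 9 ≠ 2*d + lim ∨ d - j + 9 ≥ j - 3: (d + lim ≠ -9 ∨ d ≥ 2*j - 12) ∧ cnt + lim > 16
Answer: WP = (d + lim ≠ -9 ∨ d ≥ 2*j - 12) ∧ cnt + lim > 16


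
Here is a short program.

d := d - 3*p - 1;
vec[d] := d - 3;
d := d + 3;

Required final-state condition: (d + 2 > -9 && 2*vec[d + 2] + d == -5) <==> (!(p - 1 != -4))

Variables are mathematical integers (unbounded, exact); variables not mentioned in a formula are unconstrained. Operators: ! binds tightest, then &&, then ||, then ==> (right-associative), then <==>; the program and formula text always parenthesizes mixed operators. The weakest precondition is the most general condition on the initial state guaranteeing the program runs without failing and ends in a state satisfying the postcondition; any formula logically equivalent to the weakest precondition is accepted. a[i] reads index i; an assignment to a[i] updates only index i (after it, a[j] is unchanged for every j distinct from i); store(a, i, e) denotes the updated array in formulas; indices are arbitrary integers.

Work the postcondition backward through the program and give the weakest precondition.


Working backward. After the program, the postcondition (d + 2 > -9 && 2*vec[d + 2] + d == -5) <==> (!(p - 1 != -4)) must hold; in canonical form it is (d > -11 && 2*vec[d + 2] + d == -5) <==> (!(p != -3)).
Before d := d + 3: (d > -14 && 2*vec[d + 5] + d == -8) <==> (!(p != -3))
Before vec[d] := d - 3: (d > -14 && 2*store(vec, d, d - 3)[d + 5] + d == -8) <==> (!(p != -3))
Before d := d - 3*p - 1: (d > 3*p - 13 && 2*store(vec, d - 3*p - 1, d - 3*p - 4)[d - 3*p + 4] + d == 3*p - 7) <==> (!(p != -3))
Answer: WP = (d > 3*p - 13 && 2*store(vec, d - 3*p - 1, d - 3*p - 4)[d - 3*p + 4] + d == 3*p - 7) <==> (!(p != -3))


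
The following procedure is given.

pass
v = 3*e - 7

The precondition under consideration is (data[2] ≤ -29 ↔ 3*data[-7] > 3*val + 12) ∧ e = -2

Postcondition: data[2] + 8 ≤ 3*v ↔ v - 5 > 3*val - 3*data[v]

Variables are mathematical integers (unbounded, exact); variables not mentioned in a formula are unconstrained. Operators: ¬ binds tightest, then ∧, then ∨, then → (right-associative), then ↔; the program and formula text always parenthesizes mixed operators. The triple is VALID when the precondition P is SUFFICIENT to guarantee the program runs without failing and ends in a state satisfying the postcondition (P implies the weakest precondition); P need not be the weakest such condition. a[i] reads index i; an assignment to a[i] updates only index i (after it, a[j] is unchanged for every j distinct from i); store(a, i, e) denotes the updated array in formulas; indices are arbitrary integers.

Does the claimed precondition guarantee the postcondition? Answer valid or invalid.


Working backward. After the program, the postcondition data[2] + 8 ≤ 3*v ↔ v - 5 > 3*val - 3*data[v] must hold; in canonical form it is data[2] ≤ 3*v - 8 ↔ 3*data[v] + v > 3*val + 5.
Before v := 3*e - 7: data[2] ≤ 9*e - 29 ↔ 3*data[3*e - 7] + 3*e > 3*val + 12
Before skip: data[2] ≤ 9*e - 29 ↔ 3*data[3*e - 7] + 3*e > 3*val + 12
The weakest precondition is data[2] ≤ 9*e - 29 ↔ 3*data[3*e - 7] + 3*e > 3*val + 12.
Check whether (data[2] ≤ -29 ↔ 3*data[-7] > 3*val + 12) ∧ e = -2 implies it.
Countermodel: at the initial state data = {[-13] = 7, [-7] = 0, [2] = 7040, elsewhere 0}, e = -2, val = 0, the precondition holds but the weakest precondition fails.
Answer: invalid


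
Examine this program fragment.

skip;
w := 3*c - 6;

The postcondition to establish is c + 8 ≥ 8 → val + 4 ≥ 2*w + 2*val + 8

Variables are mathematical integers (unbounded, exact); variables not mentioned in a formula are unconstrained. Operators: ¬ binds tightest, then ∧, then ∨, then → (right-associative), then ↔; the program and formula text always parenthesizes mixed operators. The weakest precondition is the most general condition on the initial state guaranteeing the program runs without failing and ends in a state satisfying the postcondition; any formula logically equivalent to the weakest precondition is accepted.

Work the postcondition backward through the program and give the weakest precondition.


Working backward. After the program, the postcondition c + 8 ≥ 8 → val + 4 ≥ 2*w + 2*val + 8 must hold; in canonical form it is c ≥ 0 → val + 2*w ≤ -4.
Before w := 3*c - 6: c ≥ 0 → 6*c + val ≤ 8
Before skip: c ≥ 0 → 6*c + val ≤ 8
Answer: WP = c ≥ 0 → 6*c + val ≤ 8


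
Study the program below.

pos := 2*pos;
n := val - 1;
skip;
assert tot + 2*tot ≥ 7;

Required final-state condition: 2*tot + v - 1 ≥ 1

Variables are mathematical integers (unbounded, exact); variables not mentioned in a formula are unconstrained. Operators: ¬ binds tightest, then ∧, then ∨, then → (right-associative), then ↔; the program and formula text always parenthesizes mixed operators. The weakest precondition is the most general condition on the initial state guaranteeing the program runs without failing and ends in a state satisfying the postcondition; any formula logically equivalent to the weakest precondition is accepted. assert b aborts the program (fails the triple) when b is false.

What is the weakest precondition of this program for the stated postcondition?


Working backward. After the program, the postcondition 2*tot + v - 1 ≥ 1 must hold; in canonical form it is 2*tot + v ≥ 2.
Before assert tot + 2*tot ≥ 7: 3*tot ≥ 7 ∧ 2*tot + v ≥ 2
Before skip: 3*tot ≥ 7 ∧ 2*tot + v ≥ 2
Before n := val - 1: 3*tot ≥ 7 ∧ 2*tot + v ≥ 2
Before pos := 2*pos: 3*tot ≥ 7 ∧ 2*tot + v ≥ 2
Answer: WP = 3*tot ≥ 7 ∧ 2*tot + v ≥ 2


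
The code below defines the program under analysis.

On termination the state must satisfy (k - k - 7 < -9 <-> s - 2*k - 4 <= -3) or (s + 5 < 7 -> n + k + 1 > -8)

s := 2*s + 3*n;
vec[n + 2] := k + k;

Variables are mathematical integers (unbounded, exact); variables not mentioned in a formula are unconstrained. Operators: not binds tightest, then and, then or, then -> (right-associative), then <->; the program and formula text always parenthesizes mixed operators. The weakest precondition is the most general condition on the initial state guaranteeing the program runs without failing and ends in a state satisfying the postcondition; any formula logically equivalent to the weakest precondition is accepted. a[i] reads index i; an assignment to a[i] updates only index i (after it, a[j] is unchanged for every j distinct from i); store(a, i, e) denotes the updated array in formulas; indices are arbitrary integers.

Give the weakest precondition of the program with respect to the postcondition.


Working backward. After the program, the postcondition (k - k - 7 < -9 <-> s - 2*k - 4 <= -3) or (s + 5 < 7 -> n + k + 1 > -8) must hold; in canonical form it is (not (s <= 2*k + 1)) or (s < 2 -> k + n > -9).
Before vec[n + 2] := k + k: (not (s <= 2*k + 1)) or (s < 2 -> k + n > -9)
Before s := 2*s + 3*n: (not (3*n + 2*s <= 2*k + 1)) or (3*n + 2*s < 2 -> k + n > -9)
Answer: WP = (not (3*n + 2*s <= 2*k + 1)) or (3*n + 2*s < 2 -> k + n > -9)


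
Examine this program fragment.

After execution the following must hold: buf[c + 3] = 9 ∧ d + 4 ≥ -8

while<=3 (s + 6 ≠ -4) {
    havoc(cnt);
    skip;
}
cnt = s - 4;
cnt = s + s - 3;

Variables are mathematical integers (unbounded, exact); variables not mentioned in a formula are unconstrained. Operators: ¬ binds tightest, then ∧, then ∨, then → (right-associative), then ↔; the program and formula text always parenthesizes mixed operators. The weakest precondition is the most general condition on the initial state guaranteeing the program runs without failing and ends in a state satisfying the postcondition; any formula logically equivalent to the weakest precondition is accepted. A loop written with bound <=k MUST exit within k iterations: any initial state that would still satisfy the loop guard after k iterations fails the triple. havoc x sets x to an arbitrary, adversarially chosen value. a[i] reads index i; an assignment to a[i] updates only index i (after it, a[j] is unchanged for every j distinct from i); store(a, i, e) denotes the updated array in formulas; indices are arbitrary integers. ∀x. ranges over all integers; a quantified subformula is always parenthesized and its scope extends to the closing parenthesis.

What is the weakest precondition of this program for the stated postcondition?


Working backward. After the program, the postcondition buf[c + 3] = 9 ∧ d + 4 ≥ -8 must hold; in canonical form it is buf[c + 3] = 9 ∧ d ≥ -12.
Before cnt := s + s - 3: buf[c + 3] = 9 ∧ d ≥ -12
Before cnt := s - 4: buf[c + 3] = 9 ∧ d ≥ -12
Before the loop (bound <=3), unroll the exhaustion recursion (WP_0 = exit-now case; WP_j = one more guarded iteration, up to j = 3):
  WP_0: (¬(s ≠ -10)) ∧ buf[c + 3] = 9 ∧ d ≥ -12
  WP_1: (s ≠ -10 → ((¬(s ≠ -10)) ∧ buf[c + 3] = 9 ∧ d ≥ -12)) ∧ ((¬(s ≠ -10)) → (buf[c + 3] = 9 ∧ d ≥ -12))
  WP_2: (s ≠ -10 → ((s ≠ -10 → ((¬(s ≠ -10)) ∧ buf[c + 3] = 9 ∧ d ≥ -12)) ∧ ((¬(s ≠ -10)) → (buf[c + 3] = 9 ∧ d ≥ -12)))) ∧ ((¬(s ≠ -10)) → (buf[c + 3] = 9 ∧ d ≥ -12))
  WP_3: (s ≠ -10 → ((s ≠ -10 → ((s ≠ -10 → ((¬(s ≠ -10)) ∧ buf[c + 3] = 9 ∧ d ≥ -12)) ∧ ((¬(s ≠ -10)) → (buf[c + 3] = 9 ∧ d ≥ -12)))) ∧ ((¬(s ≠ -10)) → (buf[c + 3] = 9 ∧ d ≥ -12)))) ∧ ((¬(s ≠ -10)) → (buf[c + 3] = 9 ∧ d ≥ -12))
So before the loop: (s ≠ -10 → ((s ≠ -10 → ((s ≠ -10 → ((¬(s ≠ -10)) ∧ buf[c + 3] = 9 ∧ d ≥ -12)) ∧ ((¬(s ≠ -10)) → (buf[c + 3] = 9 ∧ d ≥ -12)))) ∧ ((¬(s ≠ -10)) → (buf[c + 3] = 9 ∧ d ≥ -12)))) ∧ ((¬(s ≠ -10)) → (buf[c + 3] = 9 ∧ d ≥ -12))
Answer: WP = (s ≠ -10 → ((s ≠ -10 → ((s ≠ -10 → ((¬(s ≠ -10)) ∧ buf[c + 3] = 9 ∧ d ≥ -12)) ∧ ((¬(s ≠ -10)) → (buf[c + 3] = 9 ∧ d ≥ -12)))) ∧ ((¬(s ≠ -10)) → (buf[c + 3] = 9 ∧ d ≥ -12)))) ∧ ((¬(s ≠ -10)) → (buf[c + 3] = 9 ∧ d ≥ -12))


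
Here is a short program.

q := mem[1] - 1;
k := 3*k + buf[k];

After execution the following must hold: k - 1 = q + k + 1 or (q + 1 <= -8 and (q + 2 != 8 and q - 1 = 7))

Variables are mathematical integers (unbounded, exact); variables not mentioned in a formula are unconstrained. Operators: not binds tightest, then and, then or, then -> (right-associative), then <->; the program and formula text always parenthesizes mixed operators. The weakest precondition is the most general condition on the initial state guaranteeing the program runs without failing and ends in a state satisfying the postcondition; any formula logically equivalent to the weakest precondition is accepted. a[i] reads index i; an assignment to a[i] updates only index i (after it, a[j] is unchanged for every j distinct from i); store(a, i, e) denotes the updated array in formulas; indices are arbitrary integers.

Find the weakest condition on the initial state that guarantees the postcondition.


Working backward. After the program, the postcondition k - 1 = q + k + 1 or (q + 1 <= -8 and (q + 2 != 8 and q - 1 = 7)) must hold; in canonical form it is q = -2 or (q <= -9 and q != 6 and q = 8).
Before k := 3*k + buf[k]: q = -2 or (q <= -9 and q != 6 and q = 8)
Before q := mem[1] - 1: mem[1] = -1 or (mem[1] <= -8 and mem[1] != 7 and mem[1] = 9)
Answer: WP = mem[1] = -1 or (mem[1] <= -8 and mem[1] != 7 and mem[1] = 9)


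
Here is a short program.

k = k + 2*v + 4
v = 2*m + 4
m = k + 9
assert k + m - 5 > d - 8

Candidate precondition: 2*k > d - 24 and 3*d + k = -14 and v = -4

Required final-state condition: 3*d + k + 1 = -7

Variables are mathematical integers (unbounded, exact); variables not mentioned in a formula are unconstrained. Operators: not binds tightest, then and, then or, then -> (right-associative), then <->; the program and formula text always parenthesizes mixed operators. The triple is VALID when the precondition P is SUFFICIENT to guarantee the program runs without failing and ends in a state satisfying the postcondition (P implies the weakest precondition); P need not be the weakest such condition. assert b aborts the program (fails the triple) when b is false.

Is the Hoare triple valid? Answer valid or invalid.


Working backward. After the program, the postcondition 3*d + k + 1 = -7 must hold; in canonical form it is 3*d + k = -8.
Before assert k + m - 5 > d - 8: k + m > d - 3 and 3*d + k = -8
Before m := k + 9: 2*k > d - 12 and 3*d + k = -8
Before v := 2*m + 4: 2*k > d - 12 and 3*d + k = -8
Before k := k + 2*v + 4: 2*k + 4*v > d - 20 and 3*d + k + 2*v = -12
The weakest precondition is 2*k + 4*v > d - 20 and 3*d + k + 2*v = -12.
Check whether 2*k > d - 24 and 3*d + k = -14 and v = -4 implies it.
Countermodel: at the initial state d = -1, k = -11, v = -4, the precondition holds but the weakest precondition fails.
Answer: invalid


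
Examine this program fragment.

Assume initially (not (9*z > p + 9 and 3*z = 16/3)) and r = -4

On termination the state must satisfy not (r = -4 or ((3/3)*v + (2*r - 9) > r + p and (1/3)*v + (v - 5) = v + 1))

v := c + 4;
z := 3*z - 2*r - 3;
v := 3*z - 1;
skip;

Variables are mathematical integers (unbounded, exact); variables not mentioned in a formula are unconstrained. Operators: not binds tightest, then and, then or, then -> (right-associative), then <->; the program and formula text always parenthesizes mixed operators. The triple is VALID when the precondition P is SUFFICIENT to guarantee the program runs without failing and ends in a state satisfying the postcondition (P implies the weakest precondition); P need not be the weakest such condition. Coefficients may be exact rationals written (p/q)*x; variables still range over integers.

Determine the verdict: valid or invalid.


Working backward. After the program, the postcondition not (r = -4 or ((3/3)*v + (2*r - 9) > r + p and (1/3)*v + (v - 5) = v + 1)) must hold; in canonical form it is not (r = -4 or (r + v > p + 9 and (1/3)*v = 6)).
Before skip: not (r = -4 or (r + v > p + 9 and (1/3)*v = 6))
Before v := 3*z - 1: not (r = -4 or (r + 3*z > p + 10 and z = 19/3))
Before z := 3*z - 2*r - 3: not (r = -4 or (9*z > p + 5*r + 19 and 3*z = 2*r + 28/3))
Before v := c + 4: not (r = -4 or (9*z > p + 5*r + 19 and 3*z = 2*r + 28/3))
The weakest precondition is not (r = -4 or (9*z > p + 5*r + 19 and 3*z = 2*r + 28/3)).
Check whether (not (9*z > p + 9 and 3*z = 16/3)) and r = -4 implies it.
Countermodel: at the initial state p = 0, r = -4, z = 0, the precondition holds but the weakest precondition fails.
Answer: invalid


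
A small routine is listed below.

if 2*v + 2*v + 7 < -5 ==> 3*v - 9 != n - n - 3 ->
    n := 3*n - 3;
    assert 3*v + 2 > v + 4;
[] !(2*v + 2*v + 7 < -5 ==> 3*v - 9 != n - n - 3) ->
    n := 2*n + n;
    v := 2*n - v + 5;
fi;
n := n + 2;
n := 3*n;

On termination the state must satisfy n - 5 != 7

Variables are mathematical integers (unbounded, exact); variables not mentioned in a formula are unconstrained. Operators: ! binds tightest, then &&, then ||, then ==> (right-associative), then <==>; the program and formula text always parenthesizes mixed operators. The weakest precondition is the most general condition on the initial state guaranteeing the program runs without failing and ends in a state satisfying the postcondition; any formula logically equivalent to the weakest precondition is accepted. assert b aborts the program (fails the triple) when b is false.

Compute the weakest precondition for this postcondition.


Working backward. After the program, the postcondition n - 5 != 7 must hold; in canonical form it is n != 12.
Before n := 3*n: 3*n != 12
Before n := n + 2: 3*n != 6
Then branch requires 2*v > 2 && 9*n != 15; else branch requires 9*n != 6.
Before the if: ((4*v < -12 ==> 3*v != 6) ==> (2*v > 2 && 9*n != 15)) && ((!(4*v < -12 ==> 3*v != 6)) ==> 9*n != 6)
Answer: WP = ((4*v < -12 ==> 3*v != 6) ==> (2*v > 2 && 9*n != 15)) && ((!(4*v < -12 ==> 3*v != 6)) ==> 9*n != 6)


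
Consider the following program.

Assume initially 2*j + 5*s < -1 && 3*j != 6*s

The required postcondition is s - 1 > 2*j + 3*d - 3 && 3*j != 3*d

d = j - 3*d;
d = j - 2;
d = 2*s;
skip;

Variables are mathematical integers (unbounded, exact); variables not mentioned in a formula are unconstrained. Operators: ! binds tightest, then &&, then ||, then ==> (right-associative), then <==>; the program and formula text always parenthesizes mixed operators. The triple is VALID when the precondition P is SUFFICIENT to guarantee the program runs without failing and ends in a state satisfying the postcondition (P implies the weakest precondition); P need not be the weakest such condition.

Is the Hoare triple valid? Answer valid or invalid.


Working backward. After the program, the postcondition s - 1 > 2*j + 3*d - 3 && 3*j != 3*d must hold; in canonical form it is s > 3*d + 2*j - 2 && 3*j != 3*d.
Before skip: s > 3*d + 2*j - 2 && 3*j != 3*d
Before d := 2*s: 2*j + 5*s < 2 && 3*j != 6*s
Before d := j - 2: 2*j + 5*s < 2 && 3*j != 6*s
Before d := j - 3*d: 2*j + 5*s < 2 && 3*j != 6*s
The weakest precondition is 2*j + 5*s < 2 && 3*j != 6*s.
Check whether 2*j + 5*s < -1 && 3*j != 6*s implies it.
Every state satisfying the precondition satisfies the weakest precondition: the implication holds.
Answer: valid


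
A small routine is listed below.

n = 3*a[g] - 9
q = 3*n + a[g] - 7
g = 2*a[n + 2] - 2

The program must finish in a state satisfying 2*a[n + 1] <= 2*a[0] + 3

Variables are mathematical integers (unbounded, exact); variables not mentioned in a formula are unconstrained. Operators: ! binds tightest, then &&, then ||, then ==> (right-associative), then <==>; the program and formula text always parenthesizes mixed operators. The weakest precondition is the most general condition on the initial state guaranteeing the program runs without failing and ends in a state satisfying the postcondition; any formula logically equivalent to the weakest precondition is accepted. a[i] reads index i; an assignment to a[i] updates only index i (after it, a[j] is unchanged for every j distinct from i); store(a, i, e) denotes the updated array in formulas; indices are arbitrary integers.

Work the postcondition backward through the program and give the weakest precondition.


Working backward. After the program, 2*a[n + 1] <= 2*a[0] + 3 must hold.
Before g := 2*a[n + 2] - 2: 2*a[n + 1] <= 2*a[0] + 3
Before q := 3*n + a[g] - 7: 2*a[n + 1] <= 2*a[0] + 3
Before n := 3*a[g] - 9: 2*a[3*a[g] - 8] <= 2*a[0] + 3
Answer: WP = 2*a[3*a[g] - 8] <= 2*a[0] + 3


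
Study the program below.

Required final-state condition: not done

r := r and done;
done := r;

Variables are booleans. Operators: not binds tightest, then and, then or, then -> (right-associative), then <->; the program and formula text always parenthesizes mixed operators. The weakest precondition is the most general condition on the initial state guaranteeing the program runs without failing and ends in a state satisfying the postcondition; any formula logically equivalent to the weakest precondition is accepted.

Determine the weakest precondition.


Working backward. After the program, not done must hold.
Before done := r: not r
Before r := r and done: not (r and done)
Answer: WP = not (r and done)


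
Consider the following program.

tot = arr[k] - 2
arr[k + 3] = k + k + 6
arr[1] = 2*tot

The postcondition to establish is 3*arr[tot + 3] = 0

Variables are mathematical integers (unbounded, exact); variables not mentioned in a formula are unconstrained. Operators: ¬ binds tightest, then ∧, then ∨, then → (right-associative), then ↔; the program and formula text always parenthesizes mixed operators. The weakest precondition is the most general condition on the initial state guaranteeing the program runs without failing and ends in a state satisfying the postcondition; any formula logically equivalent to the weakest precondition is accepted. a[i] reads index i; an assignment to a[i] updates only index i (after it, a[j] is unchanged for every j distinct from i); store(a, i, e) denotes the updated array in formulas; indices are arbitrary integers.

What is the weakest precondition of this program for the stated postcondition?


Working backward. After the program, 3*arr[tot + 3] = 0 must hold.
Before arr[1] := 2*tot: 3*store(arr, 1, 2*tot)[tot + 3] = 0
Before arr[k + 3] := k + k + 6: 3*store(store(arr, k + 3, 2*k + 6), 1, 2*tot)[tot + 3] = 0
Before tot := arr[k] - 2: 3*store(store(arr, k + 3, 2*k + 6), 1, 2*arr[k] - 4)[arr[k] + 1] = 0
Answer: WP = 3*store(store(arr, k + 3, 2*k + 6), 1, 2*arr[k] - 4)[arr[k] + 1] = 0


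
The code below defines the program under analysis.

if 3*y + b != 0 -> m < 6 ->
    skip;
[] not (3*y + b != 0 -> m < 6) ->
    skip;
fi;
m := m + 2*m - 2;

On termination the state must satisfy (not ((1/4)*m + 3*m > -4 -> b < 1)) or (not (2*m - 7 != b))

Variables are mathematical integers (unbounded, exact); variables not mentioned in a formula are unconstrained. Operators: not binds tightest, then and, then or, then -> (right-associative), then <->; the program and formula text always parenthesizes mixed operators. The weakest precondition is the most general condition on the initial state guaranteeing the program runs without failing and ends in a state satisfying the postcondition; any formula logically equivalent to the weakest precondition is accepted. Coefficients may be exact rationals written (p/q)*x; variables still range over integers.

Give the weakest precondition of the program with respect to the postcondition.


Working backward. After the program, the postcondition (not ((1/4)*m + 3*m > -4 -> b < 1)) or (not (2*m - 7 != b)) must hold; in canonical form it is (not ((13/4)*m > -4 -> b < 1)) or (not (2*m != b + 7)).
Before m := m + 2*m - 2: (not ((39/4)*m > 5/2 -> b < 1)) or (not (6*m != b + 11))
Then branch requires (not ((39/4)*m > 5/2 -> b < 1)) or (not (6*m != b + 11)); else branch requires (not ((39/4)*m > 5/2 -> b < 1)) or (not (6*m != b + 11)).
Before the if: ((b + 3*y != 0 -> m < 6) -> ((not ((39/4)*m > 5/2 -> b < 1)) or (not (6*m != b + 11)))) and ((not (b + 3*y != 0 -> m < 6)) -> ((not ((39/4)*m > 5/2 -> b < 1)) or (not (6*m != b + 11))))
Answer: WP = ((b + 3*y != 0 -> m < 6) -> ((not ((39/4)*m > 5/2 -> b < 1)) or (not (6*m != b + 11)))) and ((not (b + 3*y != 0 -> m < 6)) -> ((not ((39/4)*m > 5/2 -> b < 1)) or (not (6*m != b + 11))))


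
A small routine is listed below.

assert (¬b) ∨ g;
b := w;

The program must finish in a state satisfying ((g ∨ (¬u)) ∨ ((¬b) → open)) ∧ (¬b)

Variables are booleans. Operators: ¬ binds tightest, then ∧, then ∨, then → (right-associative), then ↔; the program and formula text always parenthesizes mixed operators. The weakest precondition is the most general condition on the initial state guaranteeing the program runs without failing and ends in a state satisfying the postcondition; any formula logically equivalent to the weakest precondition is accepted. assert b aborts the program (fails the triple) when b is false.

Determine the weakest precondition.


Working backward. After the program, the postcondition ((g ∨ (¬u)) ∨ ((¬b) → open)) ∧ (¬b) must hold; in canonical form it is (g ∨ (¬u) ∨ ((¬b) → open)) ∧ (¬b).
Before b := w: (g ∨ (¬u) ∨ ((¬w) → open)) ∧ (¬w)
Before assert (¬b) ∨ g: ((¬b) ∨ g) ∧ (g ∨ (¬u) ∨ ((¬w) → open)) ∧ (¬w)
Answer: WP = ((¬b) ∨ g) ∧ (g ∨ (¬u) ∨ ((¬w) → open)) ∧ (¬w)


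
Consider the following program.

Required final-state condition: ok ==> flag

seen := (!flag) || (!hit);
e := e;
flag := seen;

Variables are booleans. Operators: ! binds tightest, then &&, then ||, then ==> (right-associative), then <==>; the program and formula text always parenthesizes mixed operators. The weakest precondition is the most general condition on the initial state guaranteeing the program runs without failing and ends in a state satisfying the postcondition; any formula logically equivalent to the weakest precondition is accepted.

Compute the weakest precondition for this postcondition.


Working backward. After the program, ok ==> flag must hold.
Before flag := seen: ok ==> seen
Before e := e: ok ==> seen
Before seen := (!flag) || (!hit): ok ==> ((!flag) || (!hit))
Answer: WP = ok ==> ((!flag) || (!hit))


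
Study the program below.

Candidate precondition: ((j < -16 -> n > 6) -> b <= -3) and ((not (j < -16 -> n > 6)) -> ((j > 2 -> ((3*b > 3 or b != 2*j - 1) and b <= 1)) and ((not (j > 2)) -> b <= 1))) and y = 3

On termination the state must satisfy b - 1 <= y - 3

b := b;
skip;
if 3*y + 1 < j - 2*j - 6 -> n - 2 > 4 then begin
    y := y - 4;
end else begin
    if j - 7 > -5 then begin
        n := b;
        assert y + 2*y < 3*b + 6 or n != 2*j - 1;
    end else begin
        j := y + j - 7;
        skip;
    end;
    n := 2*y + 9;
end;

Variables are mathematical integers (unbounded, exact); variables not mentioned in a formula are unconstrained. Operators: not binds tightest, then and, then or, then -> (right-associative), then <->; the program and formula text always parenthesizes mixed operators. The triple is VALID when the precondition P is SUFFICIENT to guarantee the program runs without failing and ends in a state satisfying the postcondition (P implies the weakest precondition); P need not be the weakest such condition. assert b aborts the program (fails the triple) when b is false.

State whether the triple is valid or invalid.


Working backward. After the program, the postcondition b - 1 <= y - 3 must hold; in canonical form it is b <= y - 2.
Then branch requires b <= y - 6; else branch requires (j > 2 -> ((3*y < 3*b + 6 or b != 2*j - 1) and b <= y - 2)) and ((not (j > 2)) -> b <= y - 2).
Before the if: ((j + 3*y < -7 -> n > 6) -> b <= y - 6) and ((not (j + 3*y < -7 -> n > 6)) -> ((j > 2 -> ((3*y < 3*b + 6 or b != 2*j - 1) and b <= y - 2)) and ((not (j > 2)) -> b <= y - 2)))
Before skip: ((j + 3*y < -7 -> n > 6) -> b <= y - 6) and ((not (j + 3*y < -7 -> n > 6)) -> ((j > 2 -> ((3*y < 3*b + 6 or b != 2*j - 1) and b <= y - 2)) and ((not (j > 2)) -> b <= y - 2)))
Before b := b: ((j + 3*y < -7 -> n > 6) -> b <= y - 6) and ((not (j + 3*y < -7 -> n > 6)) -> ((j > 2 -> ((3*y < 3*b + 6 or b != 2*j - 1) and b <= y - 2)) and ((not (j > 2)) -> b <= y - 2)))
The weakest precondition is ((j + 3*y < -7 -> n > 6) -> b <= y - 6) and ((not (j + 3*y < -7 -> n > 6)) -> ((j > 2 -> ((3*y < 3*b + 6 or b != 2*j - 1) and b <= y - 2)) and ((not (j > 2)) -> b <= y - 2))).
Check whether ((j < -16 -> n > 6) -> b <= -3) and ((not (j < -16 -> n > 6)) -> ((j > 2 -> ((3*b > 3 or b != 2*j - 1) and b <= 1)) and ((not (j > 2)) -> b <= 1))) and y = 3 implies it.
Every state satisfying the precondition satisfies the weakest precondition: the implication holds.
Answer: valid


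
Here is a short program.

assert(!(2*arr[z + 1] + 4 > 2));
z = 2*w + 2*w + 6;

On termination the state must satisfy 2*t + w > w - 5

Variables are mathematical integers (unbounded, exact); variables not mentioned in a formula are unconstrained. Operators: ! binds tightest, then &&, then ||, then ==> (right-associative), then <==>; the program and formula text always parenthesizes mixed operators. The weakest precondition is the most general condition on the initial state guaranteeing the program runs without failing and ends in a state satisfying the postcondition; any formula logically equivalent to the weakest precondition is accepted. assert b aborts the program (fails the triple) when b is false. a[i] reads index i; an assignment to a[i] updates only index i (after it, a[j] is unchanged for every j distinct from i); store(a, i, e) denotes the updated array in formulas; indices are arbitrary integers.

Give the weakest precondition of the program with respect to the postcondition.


Working backward. After the program, the postcondition 2*t + w > w - 5 must hold; in canonical form it is 2*t > -5.
Before z := 2*w + 2*w + 6: 2*t > -5
Before assert !(2*arr[z + 1] + 4 > 2): (!(2*arr[z + 1] > -2)) && 2*t > -5
Answer: WP = (!(2*arr[z + 1] > -2)) && 2*t > -5


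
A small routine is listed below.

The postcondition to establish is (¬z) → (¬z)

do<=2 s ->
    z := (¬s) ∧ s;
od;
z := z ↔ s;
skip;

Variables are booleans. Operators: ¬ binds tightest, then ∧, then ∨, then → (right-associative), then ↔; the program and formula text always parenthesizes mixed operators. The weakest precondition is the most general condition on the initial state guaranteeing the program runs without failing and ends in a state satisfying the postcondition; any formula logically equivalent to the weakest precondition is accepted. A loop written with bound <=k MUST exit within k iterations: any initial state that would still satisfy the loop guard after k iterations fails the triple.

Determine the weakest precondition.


Working backward. After the program, the postcondition (¬z) → (¬z) must hold; in canonical form it is true.
Before skip: true
Before z := z ↔ s: true
Before the loop (bound <=2), unroll the exhaustion recursion (WP_0 = exit-now case; WP_j = one more guarded iteration, up to j = 2):
  WP_0: ¬s
  WP_1: s → (¬s)
  WP_2: s → (s → (¬s))
So before the loop: s → (s → (¬s))
Answer: WP = s → (s → (¬s))


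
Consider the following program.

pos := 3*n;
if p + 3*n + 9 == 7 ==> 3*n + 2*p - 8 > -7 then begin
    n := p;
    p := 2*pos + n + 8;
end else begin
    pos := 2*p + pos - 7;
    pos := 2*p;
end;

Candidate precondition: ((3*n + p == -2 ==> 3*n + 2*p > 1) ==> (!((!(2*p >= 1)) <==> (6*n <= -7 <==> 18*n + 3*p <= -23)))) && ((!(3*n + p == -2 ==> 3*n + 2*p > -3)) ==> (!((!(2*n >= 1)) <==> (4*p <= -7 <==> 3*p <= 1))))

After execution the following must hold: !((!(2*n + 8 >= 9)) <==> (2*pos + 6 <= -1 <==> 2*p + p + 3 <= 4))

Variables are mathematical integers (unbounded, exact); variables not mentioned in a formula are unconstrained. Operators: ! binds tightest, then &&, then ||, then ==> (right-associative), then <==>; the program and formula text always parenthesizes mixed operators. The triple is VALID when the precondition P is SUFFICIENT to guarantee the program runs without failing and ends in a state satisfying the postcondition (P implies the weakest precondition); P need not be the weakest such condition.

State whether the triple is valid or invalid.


Working backward. After the program, the postcondition !((!(2*n + 8 >= 9)) <==> (2*pos + 6 <= -1 <==> 2*p + p + 3 <= 4)) must hold; in canonical form it is !((!(2*n >= 1)) <==> (2*pos <= -7 <==> 3*p <= 1)).
Then branch requires !((!(2*p >= 1)) <==> (2*pos <= -7 <==> 3*p + 6*pos <= -23)); else branch requires !((!(2*n >= 1)) <==> (4*p <= -7 <==> 3*p <= 1)).
Before the if: ((3*n + p == -2 ==> 3*n + 2*p > 1) ==> (!((!(2*p >= 1)) <==> (2*pos <= -7 <==> 3*p + 6*pos <= -23)))) && ((!(3*n + p == -2 ==> 3*n + 2*p > 1)) ==> (!((!(2*n >= 1)) <==> (4*p <= -7 <==> 3*p <= 1))))
Before pos := 3*n: ((3*n + p == -2 ==> 3*n + 2*p > 1) ==> (!((!(2*p >= 1)) <==> (6*n <= -7 <==> 18*n + 3*p <= -23)))) && ((!(3*n + p == -2 ==> 3*n + 2*p > 1)) ==> (!((!(2*n >= 1)) <==> (4*p <= -7 <==> 3*p <= 1))))
The weakest precondition is ((3*n + p == -2 ==> 3*n + 2*p > 1) ==> (!((!(2*p >= 1)) <==> (6*n <= -7 <==> 18*n + 3*p <= -23)))) && ((!(3*n + p == -2 ==> 3*n + 2*p > 1)) ==> (!((!(2*n >= 1)) <==> (4*p <= -7 <==> 3*p <= 1)))).
Check whether ((3*n + p == -2 ==> 3*n + 2*p > 1) ==> (!((!(2*p >= 1)) <==> (6*n <= -7 <==> 18*n + 3*p <= -23)))) && ((!(3*n + p == -2 ==> 3*n + 2*p > -3)) ==> (!((!(2*n >= 1)) <==> (4*p <= -7 <==> 3*p <= 1)))) implies it.
Countermodel: at the initial state n = -1, p = 1, the precondition holds but the weakest precondition fails.
Answer: invalid
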